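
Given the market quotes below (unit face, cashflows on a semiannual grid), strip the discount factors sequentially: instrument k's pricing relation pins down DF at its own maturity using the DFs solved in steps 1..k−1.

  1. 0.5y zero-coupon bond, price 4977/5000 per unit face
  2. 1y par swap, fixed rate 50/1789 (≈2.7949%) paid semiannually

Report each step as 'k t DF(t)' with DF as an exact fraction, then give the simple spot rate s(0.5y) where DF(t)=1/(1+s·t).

step 1 [0.5y] zero: DF = P = 4977/5000 ≈ 0.995400
step 2 [1y] swap r/2=25/1789: DF=(1 − 25/1789·(0.995400))/(1+25/1789) = 389/400 ≈ 0.972500

1 1/2 4977/5000
2 1 389/400
s(0.5y) = (1/(4977/5000) − 1)/(1/2) = 46/4977 ≈ 0.9243%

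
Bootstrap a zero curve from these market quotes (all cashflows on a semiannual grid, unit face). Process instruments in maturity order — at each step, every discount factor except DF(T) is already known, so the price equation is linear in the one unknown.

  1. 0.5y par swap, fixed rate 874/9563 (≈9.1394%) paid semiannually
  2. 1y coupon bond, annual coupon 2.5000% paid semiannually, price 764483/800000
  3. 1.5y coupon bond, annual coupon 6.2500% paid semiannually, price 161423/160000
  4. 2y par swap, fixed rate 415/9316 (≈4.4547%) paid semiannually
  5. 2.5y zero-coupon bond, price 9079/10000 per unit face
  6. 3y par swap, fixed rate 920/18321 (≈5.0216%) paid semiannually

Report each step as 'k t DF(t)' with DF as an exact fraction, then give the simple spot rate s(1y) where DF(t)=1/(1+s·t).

1 1/2 9563/10000
2 1 233/250
3 3/2 9211/10000
4 2 917/1000
5 5/2 9079/10000
6 3 431/500
s(1y) = (1/(233/250) − 1)/(1) = 17/233 ≈ 7.2961%

step 1 [0.5y] swap r/2=437/9563: DF=(1 − 437/9563·(0))/(1+437/9563) = 9563/10000 ≈ 0.956300
step 2 [1y] bond c/2=1/80: DF=(764483/800000 − 1/80·(0.956300))/(1+1/80) = 233/250 ≈ 0.932000
step 3 [1.5y] bond c/2=1/32: DF=(161423/160000 − 1/32·(0.956300+0.932000))/(1+1/32) = 9211/10000 ≈ 0.921100
step 4 [2y] swap r/2=415/18632: DF=(1 − 415/18632·(0.956300+0.932000+0.921100))/(1+415/18632) = 917/1000 ≈ 0.917000
step 5 [2.5y] zero: DF = P = 9079/10000 ≈ 0.907900
step 6 [3y] swap r/2=460/18321: DF=(1 − 460/18321·(0.956300+0.932000+0.921100+0.917000+0.907900))/(1+460/18321) = 431/500 ≈ 0.862000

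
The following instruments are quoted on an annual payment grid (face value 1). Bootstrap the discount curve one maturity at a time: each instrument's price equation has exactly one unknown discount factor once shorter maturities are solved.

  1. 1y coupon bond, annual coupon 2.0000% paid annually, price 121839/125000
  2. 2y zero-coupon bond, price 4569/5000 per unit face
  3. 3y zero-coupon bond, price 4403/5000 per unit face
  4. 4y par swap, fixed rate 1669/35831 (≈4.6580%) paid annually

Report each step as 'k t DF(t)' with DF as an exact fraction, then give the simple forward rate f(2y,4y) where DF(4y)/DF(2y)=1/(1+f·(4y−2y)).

step 1 [1y] bond c/1=1/50: DF=(121839/125000 − 1/50·(0))/(1+1/50) = 2389/2500 ≈ 0.955600
step 2 [2y] zero: DF = P = 4569/5000 ≈ 0.913800
step 3 [3y] zero: DF = P = 4403/5000 ≈ 0.880600
step 4 [4y] swap r/1=1669/35831: DF=(1 − 1669/35831·(0.955600+0.913800+0.880600))/(1+1669/35831) = 8331/10000 ≈ 0.833100

1 1 2389/2500
2 2 4569/5000
3 3 4403/5000
4 4 8331/10000
f(2y,4y) = ((4569/5000)/(8331/10000) − 1)/(2) = 269/5554 ≈ 4.8434%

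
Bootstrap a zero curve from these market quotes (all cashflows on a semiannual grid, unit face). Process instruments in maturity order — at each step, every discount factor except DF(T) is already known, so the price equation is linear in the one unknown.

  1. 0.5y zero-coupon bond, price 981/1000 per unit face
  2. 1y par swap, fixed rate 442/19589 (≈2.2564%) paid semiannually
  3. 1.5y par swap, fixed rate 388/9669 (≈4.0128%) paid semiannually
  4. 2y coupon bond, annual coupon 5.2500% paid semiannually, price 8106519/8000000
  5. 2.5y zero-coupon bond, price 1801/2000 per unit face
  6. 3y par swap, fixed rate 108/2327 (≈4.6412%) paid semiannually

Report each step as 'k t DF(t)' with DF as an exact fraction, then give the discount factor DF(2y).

step 1 [0.5y] zero: DF = P = 981/1000 ≈ 0.981000
step 2 [1y] swap r/2=221/19589: DF=(1 − 221/19589·(0.981000))/(1+221/19589) = 9779/10000 ≈ 0.977900
step 3 [1.5y] swap r/2=194/9669: DF=(1 − 194/9669·(0.981000+0.977900))/(1+194/9669) = 4709/5000 ≈ 0.941800
step 4 [2y] bond c/2=21/800: DF=(8106519/8000000 − 21/800·(0.981000+0.977900+0.941800))/(1+21/800) = 2283/2500 ≈ 0.913200
step 5 [2.5y] zero: DF = P = 1801/2000 ≈ 0.900500
step 6 [3y] swap r/2=54/2327: DF=(1 − 54/2327·(0.981000+0.977900+0.941800+0.913200+0.900500))/(1+54/2327) = 544/625 ≈ 0.870400

1 1/2 981/1000
2 1 9779/10000
3 3/2 4709/5000
4 2 2283/2500
5 5/2 1801/2000
6 3 544/625
DF(2y) = 2283/2500 ≈ 0.913200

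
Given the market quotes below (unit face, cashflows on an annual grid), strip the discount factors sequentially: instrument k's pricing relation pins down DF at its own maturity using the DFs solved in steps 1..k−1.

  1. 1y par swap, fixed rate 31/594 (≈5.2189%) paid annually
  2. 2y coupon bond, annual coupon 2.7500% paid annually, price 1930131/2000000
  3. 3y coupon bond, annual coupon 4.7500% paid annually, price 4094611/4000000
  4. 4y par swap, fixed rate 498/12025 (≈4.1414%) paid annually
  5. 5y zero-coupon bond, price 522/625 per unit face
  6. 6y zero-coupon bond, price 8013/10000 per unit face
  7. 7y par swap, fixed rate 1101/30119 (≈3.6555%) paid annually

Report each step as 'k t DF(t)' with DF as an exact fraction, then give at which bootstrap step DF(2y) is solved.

1 1 594/625
2 2 4569/5000
3 3 8927/10000
4 4 4253/5000
5 5 522/625
6 6 8013/10000
7 7 3899/5000
DF(2y) is solved at step 2

step 1 [1y] swap r/1=31/594: DF=(1 − 31/594·(0))/(1+31/594) = 594/625 ≈ 0.950400
step 2 [2y] bond c/1=11/400: DF=(1930131/2000000 − 11/400·(0.950400))/(1+11/400) = 4569/5000 ≈ 0.913800
step 3 [3y] bond c/1=19/400: DF=(4094611/4000000 − 19/400·(0.950400+0.913800))/(1+19/400) = 8927/10000 ≈ 0.892700
step 4 [4y] swap r/1=498/12025: DF=(1 − 498/12025·(0.950400+0.913800+0.892700))/(1+498/12025) = 4253/5000 ≈ 0.850600
step 5 [5y] zero: DF = P = 522/625 ≈ 0.835200
step 6 [6y] zero: DF = P = 8013/10000 ≈ 0.801300
step 7 [7y] swap r/1=1101/30119: DF=(1 − 1101/30119·(0.950400+0.913800+0.892700+0.850600+0.835200+0.801300))/(1+1101/30119) = 3899/5000 ≈ 0.779800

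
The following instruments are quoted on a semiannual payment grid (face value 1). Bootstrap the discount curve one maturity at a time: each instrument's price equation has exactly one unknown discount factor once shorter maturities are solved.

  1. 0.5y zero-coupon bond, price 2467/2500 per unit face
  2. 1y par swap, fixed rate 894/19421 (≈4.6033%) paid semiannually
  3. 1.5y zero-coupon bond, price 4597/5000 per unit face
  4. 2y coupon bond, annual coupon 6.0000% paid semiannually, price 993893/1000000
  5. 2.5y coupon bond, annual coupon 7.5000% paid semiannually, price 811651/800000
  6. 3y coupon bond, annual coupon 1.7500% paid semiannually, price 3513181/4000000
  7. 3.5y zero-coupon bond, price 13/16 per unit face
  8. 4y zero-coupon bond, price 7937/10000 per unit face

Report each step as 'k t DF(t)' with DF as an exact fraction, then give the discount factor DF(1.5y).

1 1/2 2467/2500
2 1 9553/10000
3 3/2 4597/5000
4 2 551/625
5 5/2 4213/5000
6 3 8309/10000
7 7/2 13/16
8 4 7937/10000
DF(1.5y) = 4597/5000 ≈ 0.919400

step 1 [0.5y] zero: DF = P = 2467/2500 ≈ 0.986800
step 2 [1y] swap r/2=447/19421: DF=(1 − 447/19421·(0.986800))/(1+447/19421) = 9553/10000 ≈ 0.955300
step 3 [1.5y] zero: DF = P = 4597/5000 ≈ 0.919400
step 4 [2y] bond c/2=3/100: DF=(993893/1000000 − 3/100·(0.986800+0.955300+0.919400))/(1+3/100) = 551/625 ≈ 0.881600
step 5 [2.5y] bond c/2=3/80: DF=(811651/800000 − 3/80·(0.986800+0.955300+0.919400+0.881600))/(1+3/80) = 4213/5000 ≈ 0.842600
step 6 [3y] bond c/2=7/800: DF=(3513181/4000000 − 7/800·(0.986800+0.955300+0.919400+0.881600+0.842600))/(1+7/800) = 8309/10000 ≈ 0.830900
step 7 [3.5y] zero: DF = P = 13/16 ≈ 0.812500
step 8 [4y] zero: DF = P = 7937/10000 ≈ 0.793700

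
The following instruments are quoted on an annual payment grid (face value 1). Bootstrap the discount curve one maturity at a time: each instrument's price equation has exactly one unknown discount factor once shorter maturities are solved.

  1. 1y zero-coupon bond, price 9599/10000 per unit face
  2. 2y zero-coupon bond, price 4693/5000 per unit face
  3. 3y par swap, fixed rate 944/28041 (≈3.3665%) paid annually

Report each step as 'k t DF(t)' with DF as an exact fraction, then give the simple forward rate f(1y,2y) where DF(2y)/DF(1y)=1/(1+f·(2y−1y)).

step 1 [1y] zero: DF = P = 9599/10000 ≈ 0.959900
step 2 [2y] zero: DF = P = 4693/5000 ≈ 0.938600
step 3 [3y] swap r/1=944/28041: DF=(1 − 944/28041·(0.959900+0.938600))/(1+944/28041) = 566/625 ≈ 0.905600

1 1 9599/10000
2 2 4693/5000
3 3 566/625
f(1y,2y) = ((9599/10000)/(4693/5000) − 1)/(1) = 213/9386 ≈ 2.2693%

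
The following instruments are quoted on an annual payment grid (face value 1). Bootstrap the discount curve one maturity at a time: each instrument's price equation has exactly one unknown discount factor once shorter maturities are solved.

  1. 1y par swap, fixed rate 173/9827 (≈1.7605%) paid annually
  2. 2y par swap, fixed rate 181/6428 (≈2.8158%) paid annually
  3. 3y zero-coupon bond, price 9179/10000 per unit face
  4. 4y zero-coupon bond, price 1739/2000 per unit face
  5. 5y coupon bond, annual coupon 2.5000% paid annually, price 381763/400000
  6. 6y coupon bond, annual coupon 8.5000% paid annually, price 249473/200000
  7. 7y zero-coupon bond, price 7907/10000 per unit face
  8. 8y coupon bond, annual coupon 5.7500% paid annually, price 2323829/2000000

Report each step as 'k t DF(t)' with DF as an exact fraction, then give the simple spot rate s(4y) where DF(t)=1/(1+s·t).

1 1 9827/10000
2 2 9457/10000
3 3 9179/10000
4 4 1739/2000
5 5 1681/2000
6 6 7927/10000
7 7 7907/10000
8 8 7649/10000
s(4y) = (1/(1739/2000) − 1)/(4) = 261/6956 ≈ 3.7522%

step 1 [1y] swap r/1=173/9827: DF=(1 − 173/9827·(0))/(1+173/9827) = 9827/10000 ≈ 0.982700
step 2 [2y] swap r/1=181/6428: DF=(1 − 181/6428·(0.982700))/(1+181/6428) = 9457/10000 ≈ 0.945700
step 3 [3y] zero: DF = P = 9179/10000 ≈ 0.917900
step 4 [4y] zero: DF = P = 1739/2000 ≈ 0.869500
step 5 [5y] bond c/1=1/40: DF=(381763/400000 − 1/40·(0.982700+0.945700+0.917900+0.869500))/(1+1/40) = 1681/2000 ≈ 0.840500
step 6 [6y] bond c/1=17/200: DF=(249473/200000 − 17/200·(0.982700+0.945700+0.917900+0.869500+0.840500))/(1+17/200) = 7927/10000 ≈ 0.792700
step 7 [7y] zero: DF = P = 7907/10000 ≈ 0.790700
step 8 [8y] bond c/1=23/400: DF=(2323829/2000000 − 23/400·(0.982700+0.945700+0.917900+0.869500+0.840500+0.792700+0.790700))/(1+23/400) = 7649/10000 ≈ 0.764900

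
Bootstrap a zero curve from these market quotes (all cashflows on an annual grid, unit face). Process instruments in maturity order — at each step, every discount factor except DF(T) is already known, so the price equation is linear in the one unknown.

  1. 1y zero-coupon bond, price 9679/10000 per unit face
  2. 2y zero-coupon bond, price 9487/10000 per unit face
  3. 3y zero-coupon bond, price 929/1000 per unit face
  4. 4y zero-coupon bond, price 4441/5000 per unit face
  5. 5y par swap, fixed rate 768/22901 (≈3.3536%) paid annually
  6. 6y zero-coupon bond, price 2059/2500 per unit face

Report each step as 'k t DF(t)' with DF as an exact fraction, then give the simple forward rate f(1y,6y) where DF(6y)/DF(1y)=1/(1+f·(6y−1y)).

step 1 [1y] zero: DF = P = 9679/10000 ≈ 0.967900
step 2 [2y] zero: DF = P = 9487/10000 ≈ 0.948700
step 3 [3y] zero: DF = P = 929/1000 ≈ 0.929000
step 4 [4y] zero: DF = P = 4441/5000 ≈ 0.888200
step 5 [5y] swap r/1=768/22901: DF=(1 − 768/22901·(0.967900+0.948700+0.929000+0.888200))/(1+768/22901) = 529/625 ≈ 0.846400
step 6 [6y] zero: DF = P = 2059/2500 ≈ 0.823600

1 1 9679/10000
2 2 9487/10000
3 3 929/1000
4 4 4441/5000
5 5 529/625
6 6 2059/2500
f(1y,6y) = ((9679/10000)/(2059/2500) − 1)/(5) = 1443/41180 ≈ 3.5041%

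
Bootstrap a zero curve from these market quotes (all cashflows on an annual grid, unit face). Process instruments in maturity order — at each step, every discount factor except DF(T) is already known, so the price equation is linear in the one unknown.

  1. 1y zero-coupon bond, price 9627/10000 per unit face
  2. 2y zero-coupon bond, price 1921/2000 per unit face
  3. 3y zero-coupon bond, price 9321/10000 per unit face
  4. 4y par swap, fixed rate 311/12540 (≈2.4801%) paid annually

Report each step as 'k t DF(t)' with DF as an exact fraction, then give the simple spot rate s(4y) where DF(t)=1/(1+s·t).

step 1 [1y] zero: DF = P = 9627/10000 ≈ 0.962700
step 2 [2y] zero: DF = P = 1921/2000 ≈ 0.960500
step 3 [3y] zero: DF = P = 9321/10000 ≈ 0.932100
step 4 [4y] swap r/1=311/12540: DF=(1 − 311/12540·(0.962700+0.960500+0.932100))/(1+311/12540) = 9067/10000 ≈ 0.906700

1 1 9627/10000
2 2 1921/2000
3 3 9321/10000
4 4 9067/10000
s(4y) = (1/(9067/10000) − 1)/(4) = 933/36268 ≈ 2.5725%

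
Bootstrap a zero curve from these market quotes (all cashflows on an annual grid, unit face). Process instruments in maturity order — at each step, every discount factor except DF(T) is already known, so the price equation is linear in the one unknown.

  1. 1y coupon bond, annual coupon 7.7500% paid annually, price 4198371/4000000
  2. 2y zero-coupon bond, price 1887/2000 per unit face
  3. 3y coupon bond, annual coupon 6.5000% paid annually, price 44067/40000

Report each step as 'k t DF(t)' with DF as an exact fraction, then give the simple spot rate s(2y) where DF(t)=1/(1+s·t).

step 1 [1y] bond c/1=31/400: DF=(4198371/4000000 − 31/400·(0))/(1+31/400) = 9741/10000 ≈ 0.974100
step 2 [2y] zero: DF = P = 1887/2000 ≈ 0.943500
step 3 [3y] bond c/1=13/200: DF=(44067/40000 − 13/200·(0.974100+0.943500))/(1+13/200) = 4587/5000 ≈ 0.917400

1 1 9741/10000
2 2 1887/2000
3 3 4587/5000
s(2y) = (1/(1887/2000) − 1)/(2) = 113/3774 ≈ 2.9942%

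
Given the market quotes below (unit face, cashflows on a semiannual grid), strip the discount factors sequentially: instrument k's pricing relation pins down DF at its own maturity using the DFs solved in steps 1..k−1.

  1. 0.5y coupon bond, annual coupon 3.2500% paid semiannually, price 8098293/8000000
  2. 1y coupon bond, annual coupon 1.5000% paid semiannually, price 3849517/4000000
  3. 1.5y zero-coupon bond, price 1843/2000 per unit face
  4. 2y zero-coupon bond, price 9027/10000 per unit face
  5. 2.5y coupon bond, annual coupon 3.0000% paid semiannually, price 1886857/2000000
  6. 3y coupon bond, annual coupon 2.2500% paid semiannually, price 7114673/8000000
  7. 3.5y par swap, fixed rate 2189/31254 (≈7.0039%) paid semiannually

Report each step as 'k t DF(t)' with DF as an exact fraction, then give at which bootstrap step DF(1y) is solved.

step 1 [0.5y] bond c/2=13/800: DF=(8098293/8000000 − 13/800·(0))/(1+13/800) = 9961/10000 ≈ 0.996100
step 2 [1y] bond c/2=3/400: DF=(3849517/4000000 − 3/400·(0.996100))/(1+3/400) = 4739/5000 ≈ 0.947800
step 3 [1.5y] zero: DF = P = 1843/2000 ≈ 0.921500
step 4 [2y] zero: DF = P = 9027/10000 ≈ 0.902700
step 5 [2.5y] bond c/2=3/200: DF=(1886857/2000000 − 3/200·(0.996100+0.947800+0.921500+0.902700))/(1+3/200) = 4369/5000 ≈ 0.873800
step 6 [3y] bond c/2=9/800: DF=(7114673/8000000 − 9/800·(0.996100+0.947800+0.921500+0.902700+0.873800))/(1+9/800) = 4139/5000 ≈ 0.827800
step 7 [3.5y] swap r/2=2189/62508: DF=(1 − 2189/62508·(0.996100+0.947800+0.921500+0.902700+0.873800+0.827800))/(1+2189/62508) = 7811/10000 ≈ 0.781100

1 1/2 9961/10000
2 1 4739/5000
3 3/2 1843/2000
4 2 9027/10000
5 5/2 4369/5000
6 3 4139/5000
7 7/2 7811/10000
DF(1y) is solved at step 2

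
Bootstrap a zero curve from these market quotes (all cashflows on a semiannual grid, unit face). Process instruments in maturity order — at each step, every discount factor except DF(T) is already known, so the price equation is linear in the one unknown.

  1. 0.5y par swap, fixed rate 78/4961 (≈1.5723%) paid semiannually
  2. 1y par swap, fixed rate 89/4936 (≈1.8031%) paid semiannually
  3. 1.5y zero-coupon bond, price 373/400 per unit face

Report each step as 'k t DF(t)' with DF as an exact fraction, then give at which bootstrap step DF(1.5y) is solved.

step 1 [0.5y] swap r/2=39/4961: DF=(1 − 39/4961·(0))/(1+39/4961) = 4961/5000 ≈ 0.992200
step 2 [1y] swap r/2=89/9872: DF=(1 − 89/9872·(0.992200))/(1+89/9872) = 4911/5000 ≈ 0.982200
step 3 [1.5y] zero: DF = P = 373/400 ≈ 0.932500

1 1/2 4961/5000
2 1 4911/5000
3 3/2 373/400
DF(1.5y) is solved at step 3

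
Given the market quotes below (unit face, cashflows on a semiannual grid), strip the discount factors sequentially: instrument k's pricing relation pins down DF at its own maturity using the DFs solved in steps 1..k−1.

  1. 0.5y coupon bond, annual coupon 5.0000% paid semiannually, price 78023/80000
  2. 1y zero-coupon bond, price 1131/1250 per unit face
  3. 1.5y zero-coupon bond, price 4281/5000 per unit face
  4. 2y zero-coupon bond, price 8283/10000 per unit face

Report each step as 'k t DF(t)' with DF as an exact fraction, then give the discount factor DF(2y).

step 1 [0.5y] bond c/2=1/40: DF=(78023/80000 − 1/40·(0))/(1+1/40) = 1903/2000 ≈ 0.951500
step 2 [1y] zero: DF = P = 1131/1250 ≈ 0.904800
step 3 [1.5y] zero: DF = P = 4281/5000 ≈ 0.856200
step 4 [2y] zero: DF = P = 8283/10000 ≈ 0.828300

1 1/2 1903/2000
2 1 1131/1250
3 3/2 4281/5000
4 2 8283/10000
DF(2y) = 8283/10000 ≈ 0.828300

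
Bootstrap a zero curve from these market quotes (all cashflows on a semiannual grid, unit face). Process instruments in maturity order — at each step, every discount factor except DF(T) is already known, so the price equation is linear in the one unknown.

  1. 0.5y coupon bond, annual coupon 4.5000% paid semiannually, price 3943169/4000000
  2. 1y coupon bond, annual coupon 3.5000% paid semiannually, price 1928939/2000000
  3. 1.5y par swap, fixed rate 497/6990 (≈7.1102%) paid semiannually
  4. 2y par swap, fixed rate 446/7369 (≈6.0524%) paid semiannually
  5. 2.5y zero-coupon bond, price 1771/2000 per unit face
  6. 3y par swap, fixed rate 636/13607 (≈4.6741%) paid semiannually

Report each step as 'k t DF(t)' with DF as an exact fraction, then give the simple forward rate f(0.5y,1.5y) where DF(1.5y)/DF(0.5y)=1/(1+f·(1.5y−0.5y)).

step 1 [0.5y] bond c/2=9/400: DF=(3943169/4000000 − 9/400·(0))/(1+9/400) = 9641/10000 ≈ 0.964100
step 2 [1y] bond c/2=7/400: DF=(1928939/2000000 − 7/400·(0.964100))/(1+7/400) = 9313/10000 ≈ 0.931300
step 3 [1.5y] swap r/2=497/13980: DF=(1 − 497/13980·(0.964100+0.931300))/(1+497/13980) = 4503/5000 ≈ 0.900600
step 4 [2y] swap r/2=223/7369: DF=(1 − 223/7369·(0.964100+0.931300+0.900600))/(1+223/7369) = 1777/2000 ≈ 0.888500
step 5 [2.5y] zero: DF = P = 1771/2000 ≈ 0.885500
step 6 [3y] swap r/2=318/13607: DF=(1 − 318/13607·(0.964100+0.931300+0.900600+0.888500+0.885500))/(1+318/13607) = 1091/1250 ≈ 0.872800

1 1/2 9641/10000
2 1 9313/10000
3 3/2 4503/5000
4 2 1777/2000
5 5/2 1771/2000
6 3 1091/1250
f(0.5y,1.5y) = ((9641/10000)/(4503/5000) − 1)/(1) = 635/9006 ≈ 7.0509%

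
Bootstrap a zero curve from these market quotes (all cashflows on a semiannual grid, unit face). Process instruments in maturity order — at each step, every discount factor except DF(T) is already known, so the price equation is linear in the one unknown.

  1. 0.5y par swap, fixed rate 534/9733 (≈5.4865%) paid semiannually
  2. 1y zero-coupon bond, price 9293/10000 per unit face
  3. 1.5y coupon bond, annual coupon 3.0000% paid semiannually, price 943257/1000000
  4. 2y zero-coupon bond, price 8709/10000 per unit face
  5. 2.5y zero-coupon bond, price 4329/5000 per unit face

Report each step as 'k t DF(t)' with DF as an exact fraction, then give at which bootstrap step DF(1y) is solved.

step 1 [0.5y] swap r/2=267/9733: DF=(1 − 267/9733·(0))/(1+267/9733) = 9733/10000 ≈ 0.973300
step 2 [1y] zero: DF = P = 9293/10000 ≈ 0.929300
step 3 [1.5y] bond c/2=3/200: DF=(943257/1000000 − 3/200·(0.973300+0.929300))/(1+3/200) = 2253/2500 ≈ 0.901200
step 4 [2y] zero: DF = P = 8709/10000 ≈ 0.870900
step 5 [2.5y] zero: DF = P = 4329/5000 ≈ 0.865800

1 1/2 9733/10000
2 1 9293/10000
3 3/2 2253/2500
4 2 8709/10000
5 5/2 4329/5000
DF(1y) is solved at step 2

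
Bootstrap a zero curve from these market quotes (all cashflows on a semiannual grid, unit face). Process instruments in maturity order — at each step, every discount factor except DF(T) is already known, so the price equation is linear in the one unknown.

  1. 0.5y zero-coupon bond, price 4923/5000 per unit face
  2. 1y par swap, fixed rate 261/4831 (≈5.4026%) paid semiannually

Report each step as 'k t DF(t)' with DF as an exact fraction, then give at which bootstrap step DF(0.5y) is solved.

1 1/2 4923/5000
2 1 4739/5000
DF(0.5y) is solved at step 1

step 1 [0.5y] zero: DF = P = 4923/5000 ≈ 0.984600
step 2 [1y] swap r/2=261/9662: DF=(1 − 261/9662·(0.984600))/(1+261/9662) = 4739/5000 ≈ 0.947800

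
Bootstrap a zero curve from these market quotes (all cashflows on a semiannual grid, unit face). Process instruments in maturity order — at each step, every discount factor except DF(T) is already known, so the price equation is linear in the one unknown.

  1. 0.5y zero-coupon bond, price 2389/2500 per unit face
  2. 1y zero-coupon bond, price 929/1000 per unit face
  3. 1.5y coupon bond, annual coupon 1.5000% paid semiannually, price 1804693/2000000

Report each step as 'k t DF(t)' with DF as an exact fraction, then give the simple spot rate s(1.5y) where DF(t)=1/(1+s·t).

1 1/2 2389/2500
2 1 929/1000
3 3/2 551/625
s(1.5y) = (1/(551/625) − 1)/(3/2) = 148/1653 ≈ 8.9534%

step 1 [0.5y] zero: DF = P = 2389/2500 ≈ 0.955600
step 2 [1y] zero: DF = P = 929/1000 ≈ 0.929000
step 3 [1.5y] bond c/2=3/400: DF=(1804693/2000000 − 3/400·(0.955600+0.929000))/(1+3/400) = 551/625 ≈ 0.881600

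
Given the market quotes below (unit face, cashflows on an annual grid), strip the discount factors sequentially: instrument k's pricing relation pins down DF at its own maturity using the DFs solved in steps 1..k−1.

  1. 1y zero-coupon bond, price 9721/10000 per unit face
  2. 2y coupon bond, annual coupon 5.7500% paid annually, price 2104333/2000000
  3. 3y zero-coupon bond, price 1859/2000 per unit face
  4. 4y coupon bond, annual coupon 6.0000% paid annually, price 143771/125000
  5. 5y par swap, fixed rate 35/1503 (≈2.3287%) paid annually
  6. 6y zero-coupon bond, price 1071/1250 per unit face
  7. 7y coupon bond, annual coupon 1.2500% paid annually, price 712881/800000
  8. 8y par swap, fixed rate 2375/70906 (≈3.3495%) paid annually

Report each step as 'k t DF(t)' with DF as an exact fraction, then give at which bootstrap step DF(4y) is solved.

1 1 9721/10000
2 2 9421/10000
3 3 1859/2000
4 4 9241/10000
5 5 1783/2000
6 6 1071/1250
7 7 203/250
8 8 61/80
DF(4y) is solved at step 4

step 1 [1y] zero: DF = P = 9721/10000 ≈ 0.972100
step 2 [2y] bond c/1=23/400: DF=(2104333/2000000 − 23/400·(0.972100))/(1+23/400) = 9421/10000 ≈ 0.942100
step 3 [3y] zero: DF = P = 1859/2000 ≈ 0.929500
step 4 [4y] bond c/1=3/50: DF=(143771/125000 − 3/50·(0.972100+0.942100+0.929500))/(1+3/50) = 9241/10000 ≈ 0.924100
step 5 [5y] swap r/1=35/1503: DF=(1 − 35/1503·(0.972100+0.942100+0.929500+0.924100))/(1+35/1503) = 1783/2000 ≈ 0.891500
step 6 [6y] zero: DF = P = 1071/1250 ≈ 0.856800
step 7 [7y] bond c/1=1/80: DF=(712881/800000 − 1/80·(0.972100+0.942100+0.929500+0.924100+0.891500+0.856800))/(1+1/80) = 203/250 ≈ 0.812000
step 8 [8y] swap r/1=2375/70906: DF=(1 − 2375/70906·(0.972100+0.942100+0.929500+0.924100+0.891500+0.856800+0.812000))/(1+2375/70906) = 61/80 ≈ 0.762500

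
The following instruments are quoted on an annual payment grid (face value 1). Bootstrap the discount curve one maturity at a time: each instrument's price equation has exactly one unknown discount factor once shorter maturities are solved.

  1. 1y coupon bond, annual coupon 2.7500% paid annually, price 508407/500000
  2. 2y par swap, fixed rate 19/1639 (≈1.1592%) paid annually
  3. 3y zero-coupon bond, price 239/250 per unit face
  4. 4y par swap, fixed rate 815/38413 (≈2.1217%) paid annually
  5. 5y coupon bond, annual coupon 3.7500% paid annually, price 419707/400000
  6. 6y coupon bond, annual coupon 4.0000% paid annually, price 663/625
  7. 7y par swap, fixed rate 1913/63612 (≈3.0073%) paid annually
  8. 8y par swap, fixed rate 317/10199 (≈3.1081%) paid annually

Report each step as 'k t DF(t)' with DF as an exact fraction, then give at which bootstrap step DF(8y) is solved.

1 1 1237/1250
2 2 2443/2500
3 3 239/250
4 4 1837/2000
5 5 349/400
6 6 8387/10000
7 7 8087/10000
8 8 7781/10000
DF(8y) is solved at step 8

step 1 [1y] bond c/1=11/400: DF=(508407/500000 − 11/400·(0))/(1+11/400) = 1237/1250 ≈ 0.989600
step 2 [2y] swap r/1=19/1639: DF=(1 − 19/1639·(0.989600))/(1+19/1639) = 2443/2500 ≈ 0.977200
step 3 [3y] zero: DF = P = 239/250 ≈ 0.956000
step 4 [4y] swap r/1=815/38413: DF=(1 − 815/38413·(0.989600+0.977200+0.956000))/(1+815/38413) = 1837/2000 ≈ 0.918500
step 5 [5y] bond c/1=3/80: DF=(419707/400000 − 3/80·(0.989600+0.977200+0.956000+0.918500))/(1+3/80) = 349/400 ≈ 0.872500
step 6 [6y] bond c/1=1/25: DF=(663/625 − 1/25·(0.989600+0.977200+0.956000+0.918500+0.872500))/(1+1/25) = 8387/10000 ≈ 0.838700
step 7 [7y] swap r/1=1913/63612: DF=(1 − 1913/63612·(0.989600+0.977200+0.956000+0.918500+0.872500+0.838700))/(1+1913/63612) = 8087/10000 ≈ 0.808700
step 8 [8y] swap r/1=317/10199: DF=(1 − 317/10199·(0.989600+0.977200+0.956000+0.918500+0.872500+0.838700+0.808700))/(1+317/10199) = 7781/10000 ≈ 0.778100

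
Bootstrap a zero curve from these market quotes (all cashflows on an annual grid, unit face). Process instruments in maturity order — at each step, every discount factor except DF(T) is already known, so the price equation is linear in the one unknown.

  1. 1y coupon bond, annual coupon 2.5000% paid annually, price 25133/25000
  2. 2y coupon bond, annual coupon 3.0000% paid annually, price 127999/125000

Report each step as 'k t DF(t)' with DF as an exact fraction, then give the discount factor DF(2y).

step 1 [1y] bond c/1=1/40: DF=(25133/25000 − 1/40·(0))/(1+1/40) = 613/625 ≈ 0.980800
step 2 [2y] bond c/1=3/100: DF=(127999/125000 − 3/100·(0.980800))/(1+3/100) = 1207/1250 ≈ 0.965600

1 1 613/625
2 2 1207/1250
DF(2y) = 1207/1250 ≈ 0.965600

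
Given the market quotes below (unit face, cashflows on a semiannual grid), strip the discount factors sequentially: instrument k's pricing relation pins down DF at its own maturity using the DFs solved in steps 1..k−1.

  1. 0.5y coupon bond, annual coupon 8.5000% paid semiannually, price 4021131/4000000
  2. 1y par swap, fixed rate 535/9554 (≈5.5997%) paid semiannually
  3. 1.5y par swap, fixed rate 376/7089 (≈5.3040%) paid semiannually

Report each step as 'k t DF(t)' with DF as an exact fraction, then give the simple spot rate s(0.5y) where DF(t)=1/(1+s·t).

step 1 [0.5y] bond c/2=17/400: DF=(4021131/4000000 − 17/400·(0))/(1+17/400) = 9643/10000 ≈ 0.964300
step 2 [1y] swap r/2=535/19108: DF=(1 − 535/19108·(0.964300))/(1+535/19108) = 1893/2000 ≈ 0.946500
step 3 [1.5y] swap r/2=188/7089: DF=(1 − 188/7089·(0.964300+0.946500))/(1+188/7089) = 578/625 ≈ 0.924800

1 1/2 9643/10000
2 1 1893/2000
3 3/2 578/625
s(0.5y) = (1/(9643/10000) − 1)/(1/2) = 714/9643 ≈ 7.4043%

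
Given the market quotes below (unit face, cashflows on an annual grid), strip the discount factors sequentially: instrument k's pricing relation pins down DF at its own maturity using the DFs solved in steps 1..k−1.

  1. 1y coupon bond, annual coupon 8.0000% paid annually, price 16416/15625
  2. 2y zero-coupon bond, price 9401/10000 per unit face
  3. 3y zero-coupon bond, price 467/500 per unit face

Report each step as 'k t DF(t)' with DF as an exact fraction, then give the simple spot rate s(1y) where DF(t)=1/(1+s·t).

step 1 [1y] bond c/1=2/25: DF=(16416/15625 − 2/25·(0))/(1+2/25) = 608/625 ≈ 0.972800
step 2 [2y] zero: DF = P = 9401/10000 ≈ 0.940100
step 3 [3y] zero: DF = P = 467/500 ≈ 0.934000

1 1 608/625
2 2 9401/10000
3 3 467/500
s(1y) = (1/(608/625) − 1)/(1) = 17/608 ≈ 2.7961%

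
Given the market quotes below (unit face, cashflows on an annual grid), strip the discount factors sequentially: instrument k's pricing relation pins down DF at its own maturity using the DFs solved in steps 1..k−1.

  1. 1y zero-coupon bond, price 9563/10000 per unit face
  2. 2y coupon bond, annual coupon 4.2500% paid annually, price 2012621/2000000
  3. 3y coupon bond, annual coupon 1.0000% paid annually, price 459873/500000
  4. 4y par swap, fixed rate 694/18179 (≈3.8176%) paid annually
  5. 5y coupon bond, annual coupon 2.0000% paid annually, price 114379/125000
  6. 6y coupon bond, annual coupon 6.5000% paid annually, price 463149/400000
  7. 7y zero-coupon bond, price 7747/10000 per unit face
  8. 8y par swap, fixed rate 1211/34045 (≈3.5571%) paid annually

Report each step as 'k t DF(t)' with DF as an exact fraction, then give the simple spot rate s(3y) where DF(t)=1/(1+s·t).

step 1 [1y] zero: DF = P = 9563/10000 ≈ 0.956300
step 2 [2y] bond c/1=17/400: DF=(2012621/2000000 − 17/400·(0.956300))/(1+17/400) = 9263/10000 ≈ 0.926300
step 3 [3y] bond c/1=1/100: DF=(459873/500000 − 1/100·(0.956300+0.926300))/(1+1/100) = 223/250 ≈ 0.892000
step 4 [4y] swap r/1=694/18179: DF=(1 − 694/18179·(0.956300+0.926300+0.892000))/(1+694/18179) = 2153/2500 ≈ 0.861200
step 5 [5y] bond c/1=1/50: DF=(114379/125000 − 1/50·(0.956300+0.926300+0.892000+0.861200))/(1+1/50) = 4129/5000 ≈ 0.825800
step 6 [6y] bond c/1=13/200: DF=(463149/400000 − 13/200·(0.956300+0.926300+0.892000+0.861200+0.825800))/(1+13/200) = 8149/10000 ≈ 0.814900
step 7 [7y] zero: DF = P = 7747/10000 ≈ 0.774700
step 8 [8y] swap r/1=1211/34045: DF=(1 − 1211/34045·(0.956300+0.926300+0.892000+0.861200+0.825800+0.814900+0.774700))/(1+1211/34045) = 3789/5000 ≈ 0.757800

1 1 9563/10000
2 2 9263/10000
3 3 223/250
4 4 2153/2500
5 5 4129/5000
6 6 8149/10000
7 7 7747/10000
8 8 3789/5000
s(3y) = (1/(223/250) − 1)/(3) = 9/223 ≈ 4.0359%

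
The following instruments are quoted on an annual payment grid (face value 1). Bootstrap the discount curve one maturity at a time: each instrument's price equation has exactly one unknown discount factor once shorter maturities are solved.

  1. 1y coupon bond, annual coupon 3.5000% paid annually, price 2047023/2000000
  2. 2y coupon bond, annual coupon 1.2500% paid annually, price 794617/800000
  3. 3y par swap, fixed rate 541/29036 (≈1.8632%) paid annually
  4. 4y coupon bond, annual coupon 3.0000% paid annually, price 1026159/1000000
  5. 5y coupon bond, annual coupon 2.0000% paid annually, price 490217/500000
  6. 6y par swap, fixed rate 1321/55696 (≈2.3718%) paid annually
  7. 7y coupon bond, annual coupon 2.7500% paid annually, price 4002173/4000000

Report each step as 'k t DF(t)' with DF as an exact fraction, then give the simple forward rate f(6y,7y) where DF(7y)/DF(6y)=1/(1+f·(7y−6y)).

step 1 [1y] bond c/1=7/200: DF=(2047023/2000000 − 7/200·(0))/(1+7/200) = 9889/10000 ≈ 0.988900
step 2 [2y] bond c/1=1/80: DF=(794617/800000 − 1/80·(0.988900))/(1+1/80) = 1211/1250 ≈ 0.968800
step 3 [3y] swap r/1=541/29036: DF=(1 − 541/29036·(0.988900+0.968800))/(1+541/29036) = 9459/10000 ≈ 0.945900
step 4 [4y] bond c/1=3/100: DF=(1026159/1000000 − 3/100·(0.988900+0.968800+0.945900))/(1+3/100) = 9117/10000 ≈ 0.911700
step 5 [5y] bond c/1=1/50: DF=(490217/500000 − 1/50·(0.988900+0.968800+0.945900+0.911700))/(1+1/50) = 554/625 ≈ 0.886400
step 6 [6y] swap r/1=1321/55696: DF=(1 − 1321/55696·(0.988900+0.968800+0.945900+0.911700+0.886400))/(1+1321/55696) = 8679/10000 ≈ 0.867900
step 7 [7y] bond c/1=11/400: DF=(4002173/4000000 − 11/400·(0.988900+0.968800+0.945900+0.911700+0.886400+0.867900))/(1+11/400) = 8247/10000 ≈ 0.824700

1 1 9889/10000
2 2 1211/1250
3 3 9459/10000
4 4 9117/10000
5 5 554/625
6 6 8679/10000
7 7 8247/10000
f(6y,7y) = ((8679/10000)/(8247/10000) − 1)/(1) = 144/2749 ≈ 5.2383%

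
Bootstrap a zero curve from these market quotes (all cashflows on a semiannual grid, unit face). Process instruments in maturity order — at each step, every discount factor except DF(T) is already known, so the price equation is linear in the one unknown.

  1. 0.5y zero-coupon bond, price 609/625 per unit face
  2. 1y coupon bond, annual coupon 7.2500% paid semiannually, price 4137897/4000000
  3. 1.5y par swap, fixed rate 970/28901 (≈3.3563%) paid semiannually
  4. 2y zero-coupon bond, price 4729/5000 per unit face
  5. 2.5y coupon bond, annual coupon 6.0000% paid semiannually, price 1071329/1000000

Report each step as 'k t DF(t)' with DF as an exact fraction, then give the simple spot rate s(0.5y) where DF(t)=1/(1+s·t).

1 1/2 609/625
2 1 4821/5000
3 3/2 1903/2000
4 2 4729/5000
5 5/2 2321/2500
s(0.5y) = (1/(609/625) − 1)/(1/2) = 32/609 ≈ 5.2545%

step 1 [0.5y] zero: DF = P = 609/625 ≈ 0.974400
step 2 [1y] bond c/2=29/800: DF=(4137897/4000000 − 29/800·(0.974400))/(1+29/800) = 4821/5000 ≈ 0.964200
step 3 [1.5y] swap r/2=485/28901: DF=(1 − 485/28901·(0.974400+0.964200))/(1+485/28901) = 1903/2000 ≈ 0.951500
step 4 [2y] zero: DF = P = 4729/5000 ≈ 0.945800
step 5 [2.5y] bond c/2=3/100: DF=(1071329/1000000 − 3/100·(0.974400+0.964200+0.951500+0.945800))/(1+3/100) = 2321/2500 ≈ 0.928400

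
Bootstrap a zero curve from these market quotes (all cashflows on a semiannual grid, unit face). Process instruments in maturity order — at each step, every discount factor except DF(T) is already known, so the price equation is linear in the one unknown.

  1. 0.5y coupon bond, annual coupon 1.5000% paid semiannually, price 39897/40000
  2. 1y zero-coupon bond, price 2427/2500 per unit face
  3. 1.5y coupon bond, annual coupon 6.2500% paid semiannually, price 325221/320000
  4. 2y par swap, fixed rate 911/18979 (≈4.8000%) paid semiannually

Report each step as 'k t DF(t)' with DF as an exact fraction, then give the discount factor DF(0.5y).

1 1/2 99/100
2 1 2427/2500
3 3/2 9261/10000
4 2 9089/10000
DF(0.5y) = 99/100 ≈ 0.990000

step 1 [0.5y] bond c/2=3/400: DF=(39897/40000 − 3/400·(0))/(1+3/400) = 99/100 ≈ 0.990000
step 2 [1y] zero: DF = P = 2427/2500 ≈ 0.970800
step 3 [1.5y] bond c/2=1/32: DF=(325221/320000 − 1/32·(0.990000+0.970800))/(1+1/32) = 9261/10000 ≈ 0.926100
step 4 [2y] swap r/2=911/37958: DF=(1 − 911/37958·(0.990000+0.970800+0.926100))/(1+911/37958) = 9089/10000 ≈ 0.908900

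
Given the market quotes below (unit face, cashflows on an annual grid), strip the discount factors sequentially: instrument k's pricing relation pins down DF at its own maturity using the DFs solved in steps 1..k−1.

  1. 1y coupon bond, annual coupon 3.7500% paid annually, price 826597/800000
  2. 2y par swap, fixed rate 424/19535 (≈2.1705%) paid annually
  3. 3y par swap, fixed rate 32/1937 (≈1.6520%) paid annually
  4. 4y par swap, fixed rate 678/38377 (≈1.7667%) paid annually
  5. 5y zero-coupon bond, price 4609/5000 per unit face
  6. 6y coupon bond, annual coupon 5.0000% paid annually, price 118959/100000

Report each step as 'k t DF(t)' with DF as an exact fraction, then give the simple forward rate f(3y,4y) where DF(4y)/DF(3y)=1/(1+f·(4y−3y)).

1 1 9959/10000
2 2 1197/1250
3 3 119/125
4 4 4661/5000
5 5 4609/5000
6 6 9063/10000
f(3y,4y) = ((119/125)/(4661/5000) − 1)/(1) = 99/4661 ≈ 2.1240%

step 1 [1y] bond c/1=3/80: DF=(826597/800000 − 3/80·(0))/(1+3/80) = 9959/10000 ≈ 0.995900
step 2 [2y] swap r/1=424/19535: DF=(1 − 424/19535·(0.995900))/(1+424/19535) = 1197/1250 ≈ 0.957600
step 3 [3y] swap r/1=32/1937: DF=(1 − 32/1937·(0.995900+0.957600))/(1+32/1937) = 119/125 ≈ 0.952000
step 4 [4y] swap r/1=678/38377: DF=(1 − 678/38377·(0.995900+0.957600+0.952000))/(1+678/38377) = 4661/5000 ≈ 0.932200
step 5 [5y] zero: DF = P = 4609/5000 ≈ 0.921800
step 6 [6y] bond c/1=1/20: DF=(118959/100000 − 1/20·(0.995900+0.957600+0.952000+0.932200+0.921800))/(1+1/20) = 9063/10000 ≈ 0.906300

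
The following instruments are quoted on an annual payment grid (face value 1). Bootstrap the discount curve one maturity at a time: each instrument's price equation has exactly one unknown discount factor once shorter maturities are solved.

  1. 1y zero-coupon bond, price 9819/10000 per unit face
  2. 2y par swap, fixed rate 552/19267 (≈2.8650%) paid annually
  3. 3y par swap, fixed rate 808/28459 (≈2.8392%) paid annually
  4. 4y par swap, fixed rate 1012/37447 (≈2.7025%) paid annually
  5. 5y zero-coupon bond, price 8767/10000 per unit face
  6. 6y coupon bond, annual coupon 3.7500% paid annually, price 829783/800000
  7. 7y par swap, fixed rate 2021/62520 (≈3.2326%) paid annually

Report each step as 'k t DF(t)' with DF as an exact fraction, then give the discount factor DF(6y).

step 1 [1y] zero: DF = P = 9819/10000 ≈ 0.981900
step 2 [2y] swap r/1=552/19267: DF=(1 − 552/19267·(0.981900))/(1+552/19267) = 1181/1250 ≈ 0.944800
step 3 [3y] swap r/1=808/28459: DF=(1 − 808/28459·(0.981900+0.944800))/(1+808/28459) = 1149/1250 ≈ 0.919200
step 4 [4y] swap r/1=1012/37447: DF=(1 − 1012/37447·(0.981900+0.944800+0.919200))/(1+1012/37447) = 2247/2500 ≈ 0.898800
step 5 [5y] zero: DF = P = 8767/10000 ≈ 0.876700
step 6 [6y] bond c/1=3/80: DF=(829783/800000 − 3/80·(0.981900+0.944800+0.919200+0.898800+0.876700))/(1+3/80) = 8327/10000 ≈ 0.832700
step 7 [7y] swap r/1=2021/62520: DF=(1 − 2021/62520·(0.981900+0.944800+0.919200+0.898800+0.876700+0.832700))/(1+2021/62520) = 7979/10000 ≈ 0.797900

1 1 9819/10000
2 2 1181/1250
3 3 1149/1250
4 4 2247/2500
5 5 8767/10000
6 6 8327/10000
7 7 7979/10000
DF(6y) = 8327/10000 ≈ 0.832700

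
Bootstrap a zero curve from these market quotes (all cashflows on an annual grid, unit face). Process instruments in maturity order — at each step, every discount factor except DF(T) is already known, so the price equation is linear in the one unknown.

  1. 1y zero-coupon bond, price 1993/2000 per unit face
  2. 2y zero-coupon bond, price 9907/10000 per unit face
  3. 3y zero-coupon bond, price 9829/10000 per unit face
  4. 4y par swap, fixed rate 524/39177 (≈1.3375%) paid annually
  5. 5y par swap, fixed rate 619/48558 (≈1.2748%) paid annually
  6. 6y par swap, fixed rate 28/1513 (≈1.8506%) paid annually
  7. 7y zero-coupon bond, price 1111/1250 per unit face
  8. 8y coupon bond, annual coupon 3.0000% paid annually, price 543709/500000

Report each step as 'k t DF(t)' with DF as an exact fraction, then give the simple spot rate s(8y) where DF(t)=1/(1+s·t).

1 1 1993/2000
2 2 9907/10000
3 3 9829/10000
4 4 2369/2500
5 5 9381/10000
6 6 1117/1250
7 7 1111/1250
8 8 539/625
s(8y) = (1/(539/625) − 1)/(8) = 43/2156 ≈ 1.9944%

step 1 [1y] zero: DF = P = 1993/2000 ≈ 0.996500
step 2 [2y] zero: DF = P = 9907/10000 ≈ 0.990700
step 3 [3y] zero: DF = P = 9829/10000 ≈ 0.982900
step 4 [4y] swap r/1=524/39177: DF=(1 − 524/39177·(0.996500+0.990700+0.982900))/(1+524/39177) = 2369/2500 ≈ 0.947600
step 5 [5y] swap r/1=619/48558: DF=(1 − 619/48558·(0.996500+0.990700+0.982900+0.947600))/(1+619/48558) = 9381/10000 ≈ 0.938100
step 6 [6y] swap r/1=28/1513: DF=(1 − 28/1513·(0.996500+0.990700+0.982900+0.947600+0.938100))/(1+28/1513) = 1117/1250 ≈ 0.893600
step 7 [7y] zero: DF = P = 1111/1250 ≈ 0.888800
step 8 [8y] bond c/1=3/100: DF=(543709/500000 − 3/100·(0.996500+0.990700+0.982900+0.947600+0.938100+0.893600+0.888800))/(1+3/100) = 539/625 ≈ 0.862400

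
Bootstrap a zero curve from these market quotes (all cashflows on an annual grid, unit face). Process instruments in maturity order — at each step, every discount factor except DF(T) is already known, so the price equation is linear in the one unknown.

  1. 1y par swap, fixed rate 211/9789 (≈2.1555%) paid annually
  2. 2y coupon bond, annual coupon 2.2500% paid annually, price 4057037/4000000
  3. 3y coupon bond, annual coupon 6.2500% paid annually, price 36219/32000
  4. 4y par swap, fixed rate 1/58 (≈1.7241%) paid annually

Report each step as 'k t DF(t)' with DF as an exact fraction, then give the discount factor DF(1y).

step 1 [1y] swap r/1=211/9789: DF=(1 − 211/9789·(0))/(1+211/9789) = 9789/10000 ≈ 0.978900
step 2 [2y] bond c/1=9/400: DF=(4057037/4000000 − 9/400·(0.978900))/(1+9/400) = 1213/1250 ≈ 0.970400
step 3 [3y] bond c/1=1/16: DF=(36219/32000 − 1/16·(0.978900+0.970400))/(1+1/16) = 4753/5000 ≈ 0.950600
step 4 [4y] swap r/1=1/58: DF=(1 − 1/58·(0.978900+0.970400+0.950600))/(1+1/58) = 9339/10000 ≈ 0.933900

1 1 9789/10000
2 2 1213/1250
3 3 4753/5000
4 4 9339/10000
DF(1y) = 9789/10000 ≈ 0.978900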